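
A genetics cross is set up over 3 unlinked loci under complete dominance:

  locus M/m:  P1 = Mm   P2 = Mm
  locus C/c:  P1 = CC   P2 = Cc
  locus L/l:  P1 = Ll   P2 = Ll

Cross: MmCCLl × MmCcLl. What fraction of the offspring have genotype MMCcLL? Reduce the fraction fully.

P(MMCcLL) = 1/32

MmCCLl gametes: MCL×2, MCl×2, mCL×2, mCl×2
MmCcLl gametes: MCL×1, MCl×1, McL×1, Mcl×1, mCL×1, mCl×1, mcL×1, mcl×1
MmCCLl×MmCcLl grid (8·8=64): MMCCLL=2 MMCCLl=4 MMCCll=2 MMCcLL=2 MMCcLl=4 MMCcll=2 MmCCLL=4 MmCCLl=8 MmCCll=4 MmCcLL=4 MmCcLl=8 MmCcll=4 mmCCLL=2 mmCCLl=4 mmCCll=2 mmCcLL=2 mmCcLl=4 mmCcll=2
MMCcLL hits 2/64; gcd=2; 2÷2/64÷2 = 1/32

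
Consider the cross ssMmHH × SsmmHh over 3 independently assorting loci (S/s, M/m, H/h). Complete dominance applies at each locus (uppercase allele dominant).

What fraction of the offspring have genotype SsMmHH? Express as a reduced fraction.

P(SsMmHH) = 1/8

ssMmHH gametes: sMH×4, smH×4
SsmmHh gametes: SmH×2, Smh×2, smH×2, smh×2
ssMmHH×SsmmHh grid (8·8=64): SsMmHH=8 SsMmHh=8 SsmmHH=8 SsmmHh=8 ssMmHH=8 ssMmHh=8 ssmmHH=8 ssmmHh=8
SsMmHH hits 8/64; gcd=8; 8÷8/64÷8 = 1/8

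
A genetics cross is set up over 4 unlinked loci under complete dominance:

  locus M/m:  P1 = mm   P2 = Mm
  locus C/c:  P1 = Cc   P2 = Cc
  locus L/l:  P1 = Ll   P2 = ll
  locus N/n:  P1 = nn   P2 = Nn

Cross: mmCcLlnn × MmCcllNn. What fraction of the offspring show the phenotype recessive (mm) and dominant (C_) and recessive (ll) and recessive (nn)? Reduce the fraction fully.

mmCcLlnn gametes: mCLn×4, mCln×4, mcLn×4, mcln×4
MmCcllNn gametes: MClN×2, MCln×2, MclN×2, Mcln×2, mClN×2, mCln×2, mclN×2, mcln×2
mmCcLlnn×MmCcllNn grid (16·16=256): MmCCLlNn=8 MmCCLlnn=8 MmCCllNn=8 MmCCllnn=8 MmCcLlNn=16 MmCcLlnn=16 MmCcllNn=16 MmCcllnn=16 MmccLlNn=8 MmccLlnn=8 MmccllNn=8 Mmccllnn=8 mmCCLlNn=8 mmCCLlnn=8 mmCCllNn=8 mmCCllnn=8 mmCcLlNn=16 mmCcLlnn=16 mmCcllNn=16 mmCcllnn=16 mmccLlNn=8 mmccLlnn=8 mmccllNn=8 mmccllnn=8
mm C_ ll nn hits 24/256; gcd=8; 24÷8/256÷8 = 3/32

P(mm C_ ll nn) = 3/32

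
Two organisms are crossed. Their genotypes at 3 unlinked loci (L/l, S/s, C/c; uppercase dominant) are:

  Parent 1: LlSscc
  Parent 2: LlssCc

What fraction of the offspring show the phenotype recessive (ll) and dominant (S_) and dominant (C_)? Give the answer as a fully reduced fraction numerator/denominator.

LlSscc gametes: LSc×2, Lsc×2, lSc×2, lsc×2
LlssCc gametes: LsC×2, Lsc×2, lsC×2, lsc×2
LlSscc×LlssCc grid (8·8=64): LLSsCc=4 LLSscc=4 LLssCc=4 LLsscc=4 LlSsCc=8 LlSscc=8 LlssCc=8 Llsscc=8 llSsCc=4 llSscc=4 llssCc=4 llsscc=4
ll S_ C_ hits 4/64; gcd=4; 4÷4/64÷4 = 1/16

P(ll S_ C_) = 1/16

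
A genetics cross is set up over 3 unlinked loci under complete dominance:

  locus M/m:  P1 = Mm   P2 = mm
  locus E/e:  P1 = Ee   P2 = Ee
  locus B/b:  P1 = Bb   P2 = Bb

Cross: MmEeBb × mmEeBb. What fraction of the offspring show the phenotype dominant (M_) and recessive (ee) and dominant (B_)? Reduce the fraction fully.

P(M_ ee B_) = 3/32

MmEeBb gametes: MEB×1, MEb×1, MeB×1, Meb×1, mEB×1, mEb×1, meB×1, meb×1
mmEeBb gametes: mEB×2, mEb×2, meB×2, meb×2
MmEeBb×mmEeBb grid (8·8=64): MmEEBB=2 MmEEBb=4 MmEEbb=2 MmEeBB=4 MmEeBb=8 MmEebb=4 MmeeBB=2 MmeeBb=4 Mmeebb=2 mmEEBB=2 mmEEBb=4 mmEEbb=2 mmEeBB=4 mmEeBb=8 mmEebb=4 mmeeBB=2 mmeeBb=4 mmeebb=2
M_ ee B_ hits 6/64; gcd=2; 6÷2/64÷2 = 3/32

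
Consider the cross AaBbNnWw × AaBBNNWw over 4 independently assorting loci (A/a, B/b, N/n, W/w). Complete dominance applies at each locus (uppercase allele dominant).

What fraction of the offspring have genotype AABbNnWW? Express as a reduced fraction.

AaBbNnWw gametes: ABNW×1, ABNw×1, ABnW×1, ABnw×1, AbNW×1, AbNw×1, AbnW×1, Abnw×1, aBNW×1, aBNw×1, aBnW×1, aBnw×1, abNW×1, abNw×1, abnW×1, abnw×1
AaBBNNWw gametes: ABNW×4, ABNw×4, aBNW×4, aBNw×4
AaBbNnWw×AaBBNNWw grid (16·16=256): AABBNNWW=4 AABBNNWw=8 AABBNNww=4 AABBNnWW=4 AABBNnWw=8 AABBNnww=4 AABbNNWW=4 AABbNNWw=8 AABbNNww=4 AABbNnWW=4 AABbNnWw=8 AABbNnww=4 AaBBNNWW=8 AaBBNNWw=16 AaBBNNww=8 AaBBNnWW=8 AaBBNnWw=16 AaBBNnww=8 AaBbNNWW=8 AaBbNNWw=16 AaBbNNww=8 AaBbNnWW=8 AaBbNnWw=16 AaBbNnww=8 aaBBNNWW=4 aaBBNNWw=8 aaBBNNww=4 aaBBNnWW=4 aaBBNnWw=8 aaBBNnww=4 aaBbNNWW=4 aaBbNNWw=8 aaBbNNww=4 aaBbNnWW=4 aaBbNnWw=8 aaBbNnww=4
AABbNnWW hits 4/256; gcd=4; 4÷4/256÷4 = 1/64

P(AABbNnWW) = 1/64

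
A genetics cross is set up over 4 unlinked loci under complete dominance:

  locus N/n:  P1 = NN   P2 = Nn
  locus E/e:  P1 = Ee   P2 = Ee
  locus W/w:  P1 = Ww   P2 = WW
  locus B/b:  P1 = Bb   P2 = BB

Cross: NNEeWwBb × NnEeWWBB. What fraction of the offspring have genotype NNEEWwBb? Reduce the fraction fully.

NNEeWwBb gametes: NEWB×2, NEWb×2, NEwB×2, NEwb×2, NeWB×2, NeWb×2, NewB×2, Newb×2
NnEeWWBB gametes: NEWB×4, NeWB×4, nEWB×4, neWB×4
NNEeWwBb×NnEeWWBB grid (16·16=256): NNEEWWBB=8 NNEEWWBb=8 NNEEWwBB=8 NNEEWwBb=8 NNEeWWBB=16 NNEeWWBb=16 NNEeWwBB=16 NNEeWwBb=16 NNeeWWBB=8 NNeeWWBb=8 NNeeWwBB=8 NNeeWwBb=8 NnEEWWBB=8 NnEEWWBb=8 NnEEWwBB=8 NnEEWwBb=8 NnEeWWBB=16 NnEeWWBb=16 NnEeWwBB=16 NnEeWwBb=16 NneeWWBB=8 NneeWWBb=8 NneeWwBB=8 NneeWwBb=8
NNEEWwBb hits 8/256; gcd=8; 8÷8/256÷8 = 1/32

P(NNEEWwBb) = 1/32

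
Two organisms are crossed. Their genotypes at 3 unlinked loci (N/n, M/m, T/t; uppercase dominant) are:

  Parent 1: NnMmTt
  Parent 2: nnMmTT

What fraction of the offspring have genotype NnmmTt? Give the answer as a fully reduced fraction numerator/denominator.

P(NnmmTt) = 1/16

NnMmTt gametes: NMT×1, NMt×1, NmT×1, Nmt×1, nMT×1, nMt×1, nmT×1, nmt×1
nnMmTT gametes: nMT×4, nmT×4
NnMmTt×nnMmTT grid (8·8=64): NnMMTT=4 NnMMTt=4 NnMmTT=8 NnMmTt=8 NnmmTT=4 NnmmTt=4 nnMMTT=4 nnMMTt=4 nnMmTT=8 nnMmTt=8 nnmmTT=4 nnmmTt=4
NnmmTt hits 4/64; gcd=4; 4÷4/64÷4 = 1/16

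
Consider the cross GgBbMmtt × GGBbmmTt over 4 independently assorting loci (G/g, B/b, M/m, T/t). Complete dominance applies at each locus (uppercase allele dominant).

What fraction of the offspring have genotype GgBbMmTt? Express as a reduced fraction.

P(GgBbMmTt) = 1/16

GgBbMmtt gametes: GBMt×2, GBmt×2, GbMt×2, Gbmt×2, gBMt×2, gBmt×2, gbMt×2, gbmt×2
GGBbmmTt gametes: GBmT×4, GBmt×4, GbmT×4, Gbmt×4
GgBbMmtt×GGBbmmTt grid (16·16=256): GGBBMmTt=8 GGBBMmtt=8 GGBBmmTt=8 GGBBmmtt=8 GGBbMmTt=16 GGBbMmtt=16 GGBbmmTt=16 GGBbmmtt=16 GGbbMmTt=8 GGbbMmtt=8 GGbbmmTt=8 GGbbmmtt=8 GgBBMmTt=8 GgBBMmtt=8 GgBBmmTt=8 GgBBmmtt=8 GgBbMmTt=16 GgBbMmtt=16 GgBbmmTt=16 GgBbmmtt=16 GgbbMmTt=8 GgbbMmtt=8 GgbbmmTt=8 Ggbbmmtt=8
GgBbMmTt hits 16/256; gcd=16; 16÷16/256÷16 = 1/16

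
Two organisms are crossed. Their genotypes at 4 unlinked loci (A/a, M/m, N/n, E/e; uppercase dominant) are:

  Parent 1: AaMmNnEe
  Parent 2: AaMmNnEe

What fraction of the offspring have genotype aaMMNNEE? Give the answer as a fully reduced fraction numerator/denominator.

AaMmNnEe gametes: AMNE×1, AMNe×1, AMnE×1, AMne×1, AmNE×1, AmNe×1, AmnE×1, Amne×1, aMNE×1, aMNe×1, aMnE×1, aMne×1, amNE×1, amNe×1, amnE×1, amne×1
AaMmNnEe gametes: AMNE×1, AMNe×1, AMnE×1, AMne×1, AmNE×1, AmNe×1, AmnE×1, Amne×1, aMNE×1, aMNe×1, aMnE×1, aMne×1, amNE×1, amNe×1, amnE×1, amne×1
AaMmNnEe×AaMmNnEe grid (16·16=256): AAMMNNEE=1 AAMMNNEe=2 AAMMNNee=1 AAMMNnEE=2 AAMMNnEe=4 AAMMNnee=2 AAMMnnEE=1 AAMMnnEe=2 AAMMnnee=1 AAMmNNEE=2 AAMmNNEe=4 AAMmNNee=2 AAMmNnEE=4 AAMmNnEe=8 AAMmNnee=4 AAMmnnEE=2 AAMmnnEe=4 AAMmnnee=2 AAmmNNEE=1 AAmmNNEe=2 AAmmNNee=1 AAmmNnEE=2 AAmmNnEe=4 AAmmNnee=2 AAmmnnEE=1 AAmmnnEe=2 AAmmnnee=1 AaMMNNEE=2 AaMMNNEe=4 AaMMNNee=2 AaMMNnEE=4 AaMMNnEe=8 AaMMNnee=4 AaMMnnEE=2 AaMMnnEe=4 AaMMnnee=2 AaMmNNEE=4 AaMmNNEe=8 AaMmNNee=4 AaMmNnEE=8 AaMmNnEe=16 AaMmNnee=8 AaMmnnEE=4 AaMmnnEe=8 AaMmnnee=4 AammNNEE=2 AammNNEe=4 AammNNee=2 AammNnEE=4 AammNnEe=8 AammNnee=4 AammnnEE=2 AammnnEe=4 Aammnnee=2 aaMMNNEE=1 aaMMNNEe=2 aaMMNNee=1 aaMMNnEE=2 aaMMNnEe=4 aaMMNnee=2 aaMMnnEE=1 aaMMnnEe=2 aaMMnnee=1 aaMmNNEE=2 aaMmNNEe=4 aaMmNNee=2 aaMmNnEE=4 aaMmNnEe=8 aaMmNnee=4 aaMmnnEE=2 aaMmnnEe=4 aaMmnnee=2 aammNNEE=1 aammNNEe=2 aammNNee=1 aammNnEE=2 aammNnEe=4 aammNnee=2 aammnnEE=1 aammnnEe=2 aammnnee=1
aaMMNNEE hits 1/256; gcd=1; 1÷1/256÷1 = 1/256

P(aaMMNNEE) = 1/256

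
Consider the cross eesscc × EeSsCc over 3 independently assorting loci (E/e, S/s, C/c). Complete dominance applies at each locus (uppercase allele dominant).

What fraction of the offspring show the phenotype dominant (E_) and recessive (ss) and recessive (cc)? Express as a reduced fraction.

P(E_ ss cc) = 1/8

eesscc gametes: esc×8
EeSsCc gametes: ESC×1, ESc×1, EsC×1, Esc×1, eSC×1, eSc×1, esC×1, esc×1
eesscc×EeSsCc grid (8·8=64): EeSsCc=8 EeSscc=8 EessCc=8 Eesscc=8 eeSsCc=8 eeSscc=8 eessCc=8 eesscc=8
E_ ss cc hits 8/64; gcd=8; 8÷8/64÷8 = 1/8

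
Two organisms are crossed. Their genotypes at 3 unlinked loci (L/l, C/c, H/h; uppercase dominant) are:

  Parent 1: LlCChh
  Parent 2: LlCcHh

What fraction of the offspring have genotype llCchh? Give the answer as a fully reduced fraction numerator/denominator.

P(llCchh) = 1/16

LlCChh gametes: LCh×4, lCh×4
LlCcHh gametes: LCH×1, LCh×1, LcH×1, Lch×1, lCH×1, lCh×1, lcH×1, lch×1
LlCChh×LlCcHh grid (8·8=64): LLCCHh=4 LLCChh=4 LLCcHh=4 LLCchh=4 LlCCHh=8 LlCChh=8 LlCcHh=8 LlCchh=8 llCCHh=4 llCChh=4 llCcHh=4 llCchh=4
llCchh hits 4/64; gcd=4; 4÷4/64÷4 = 1/16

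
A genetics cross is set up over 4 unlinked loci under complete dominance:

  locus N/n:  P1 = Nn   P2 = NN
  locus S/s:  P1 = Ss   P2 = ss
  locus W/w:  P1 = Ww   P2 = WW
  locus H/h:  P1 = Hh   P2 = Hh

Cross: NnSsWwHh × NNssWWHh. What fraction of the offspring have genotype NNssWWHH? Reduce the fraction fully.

P(NNssWWHH) = 1/32

NnSsWwHh gametes: NSWH×1, NSWh×1, NSwH×1, NSwh×1, NsWH×1, NsWh×1, NswH×1, Nswh×1, nSWH×1, nSWh×1, nSwH×1, nSwh×1, nsWH×1, nsWh×1, nswH×1, nswh×1
NNssWWHh gametes: NsWH×8, NsWh×8
NnSsWwHh×NNssWWHh grid (16·16=256): NNSsWWHH=8 NNSsWWHh=16 NNSsWWhh=8 NNSsWwHH=8 NNSsWwHh=16 NNSsWwhh=8 NNssWWHH=8 NNssWWHh=16 NNssWWhh=8 NNssWwHH=8 NNssWwHh=16 NNssWwhh=8 NnSsWWHH=8 NnSsWWHh=16 NnSsWWhh=8 NnSsWwHH=8 NnSsWwHh=16 NnSsWwhh=8 NnssWWHH=8 NnssWWHh=16 NnssWWhh=8 NnssWwHH=8 NnssWwHh=16 NnssWwhh=8
NNssWWHH hits 8/256; gcd=8; 8÷8/256÷8 = 1/32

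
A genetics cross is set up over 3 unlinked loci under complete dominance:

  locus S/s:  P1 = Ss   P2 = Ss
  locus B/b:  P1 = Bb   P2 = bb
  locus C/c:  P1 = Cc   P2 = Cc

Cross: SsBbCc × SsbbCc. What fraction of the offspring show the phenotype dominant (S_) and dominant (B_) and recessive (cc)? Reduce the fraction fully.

P(S_ B_ cc) = 3/32

SsBbCc gametes: SBC×1, SBc×1, SbC×1, Sbc×1, sBC×1, sBc×1, sbC×1, sbc×1
SsbbCc gametes: SbC×2, Sbc×2, sbC×2, sbc×2
SsBbCc×SsbbCc grid (8·8=64): SSBbCC=2 SSBbCc=4 SSBbcc=2 SSbbCC=2 SSbbCc=4 SSbbcc=2 SsBbCC=4 SsBbCc=8 SsBbcc=4 SsbbCC=4 SsbbCc=8 Ssbbcc=4 ssBbCC=2 ssBbCc=4 ssBbcc=2 ssbbCC=2 ssbbCc=4 ssbbcc=2
S_ B_ cc hits 6/64; gcd=2; 6÷2/64÷2 = 3/32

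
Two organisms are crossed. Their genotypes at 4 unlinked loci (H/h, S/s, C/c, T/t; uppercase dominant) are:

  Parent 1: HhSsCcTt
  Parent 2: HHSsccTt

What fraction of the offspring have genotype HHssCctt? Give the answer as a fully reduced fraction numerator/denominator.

HhSsCcTt gametes: HSCT×1, HSCt×1, HScT×1, HSct×1, HsCT×1, HsCt×1, HscT×1, Hsct×1, hSCT×1, hSCt×1, hScT×1, hSct×1, hsCT×1, hsCt×1, hscT×1, hsct×1
HHSsccTt gametes: HScT×4, HSct×4, HscT×4, Hsct×4
HhSsCcTt×HHSsccTt grid (16·16=256): HHSSCcTT=4 HHSSCcTt=8 HHSSCctt=4 HHSSccTT=4 HHSSccTt=8 HHSScctt=4 HHSsCcTT=8 HHSsCcTt=16 HHSsCctt=8 HHSsccTT=8 HHSsccTt=16 HHSscctt=8 HHssCcTT=4 HHssCcTt=8 HHssCctt=4 HHssccTT=4 HHssccTt=8 HHsscctt=4 HhSSCcTT=4 HhSSCcTt=8 HhSSCctt=4 HhSSccTT=4 HhSSccTt=8 HhSScctt=4 HhSsCcTT=8 HhSsCcTt=16 HhSsCctt=8 HhSsccTT=8 HhSsccTt=16 HhSscctt=8 HhssCcTT=4 HhssCcTt=8 HhssCctt=4 HhssccTT=4 HhssccTt=8 Hhsscctt=4
HHssCctt hits 4/256; gcd=4; 4÷4/256÷4 = 1/64

P(HHssCctt) = 1/64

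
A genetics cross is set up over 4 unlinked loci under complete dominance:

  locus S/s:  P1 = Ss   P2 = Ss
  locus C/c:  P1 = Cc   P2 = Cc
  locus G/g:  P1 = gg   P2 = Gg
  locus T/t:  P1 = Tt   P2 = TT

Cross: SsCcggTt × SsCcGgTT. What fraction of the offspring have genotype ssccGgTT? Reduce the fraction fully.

P(ssccGgTT) = 1/64

SsCcggTt gametes: SCgT×2, SCgt×2, ScgT×2, Scgt×2, sCgT×2, sCgt×2, scgT×2, scgt×2
SsCcGgTT gametes: SCGT×2, SCgT×2, ScGT×2, ScgT×2, sCGT×2, sCgT×2, scGT×2, scgT×2
SsCcggTt×SsCcGgTT grid (16·16=256): SSCCGgTT=4 SSCCGgTt=4 SSCCggTT=4 SSCCggTt=4 SSCcGgTT=8 SSCcGgTt=8 SSCcggTT=8 SSCcggTt=8 SSccGgTT=4 SSccGgTt=4 SSccggTT=4 SSccggTt=4 SsCCGgTT=8 SsCCGgTt=8 SsCCggTT=8 SsCCggTt=8 SsCcGgTT=16 SsCcGgTt=16 SsCcggTT=16 SsCcggTt=16 SsccGgTT=8 SsccGgTt=8 SsccggTT=8 SsccggTt=8 ssCCGgTT=4 ssCCGgTt=4 ssCCggTT=4 ssCCggTt=4 ssCcGgTT=8 ssCcGgTt=8 ssCcggTT=8 ssCcggTt=8 ssccGgTT=4 ssccGgTt=4 ssccggTT=4 ssccggTt=4
ssccGgTT hits 4/256; gcd=4; 4÷4/256÷4 = 1/64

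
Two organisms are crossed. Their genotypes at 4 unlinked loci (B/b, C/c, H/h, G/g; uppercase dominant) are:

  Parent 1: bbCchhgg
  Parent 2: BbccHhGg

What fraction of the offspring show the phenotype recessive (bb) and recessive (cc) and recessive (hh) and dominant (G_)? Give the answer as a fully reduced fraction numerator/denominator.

bbCchhgg gametes: bChg×8, bchg×8
BbccHhGg gametes: BcHG×2, BcHg×2, BchG×2, Bchg×2, bcHG×2, bcHg×2, bchG×2, bchg×2
bbCchhgg×BbccHhGg grid (16·16=256): BbCcHhGg=16 BbCcHhgg=16 BbCchhGg=16 BbCchhgg=16 BbccHhGg=16 BbccHhgg=16 BbcchhGg=16 Bbcchhgg=16 bbCcHhGg=16 bbCcHhgg=16 bbCchhGg=16 bbCchhgg=16 bbccHhGg=16 bbccHhgg=16 bbcchhGg=16 bbcchhgg=16
bb cc hh G_ hits 16/256; gcd=16; 16÷16/256÷16 = 1/16

P(bb cc hh G_) = 1/16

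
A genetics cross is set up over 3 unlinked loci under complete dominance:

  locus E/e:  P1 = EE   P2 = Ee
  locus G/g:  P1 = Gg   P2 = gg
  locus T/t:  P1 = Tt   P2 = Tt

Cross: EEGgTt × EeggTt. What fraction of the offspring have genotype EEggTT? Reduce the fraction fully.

P(EEggTT) = 1/16

EEGgTt gametes: EGT×2, EGt×2, EgT×2, Egt×2
EeggTt gametes: EgT×2, Egt×2, egT×2, egt×2
EEGgTt×EeggTt grid (8·8=64): EEGgTT=4 EEGgTt=8 EEGgtt=4 EEggTT=4 EEggTt=8 EEggtt=4 EeGgTT=4 EeGgTt=8 EeGgtt=4 EeggTT=4 EeggTt=8 Eeggtt=4
EEggTT hits 4/64; gcd=4; 4÷4/64÷4 = 1/16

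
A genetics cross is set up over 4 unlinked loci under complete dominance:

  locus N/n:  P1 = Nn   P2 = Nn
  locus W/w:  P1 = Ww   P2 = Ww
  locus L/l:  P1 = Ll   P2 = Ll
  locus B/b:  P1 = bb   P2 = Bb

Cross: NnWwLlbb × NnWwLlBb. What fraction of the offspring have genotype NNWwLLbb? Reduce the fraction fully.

NnWwLlbb gametes: NWLb×2, NWlb×2, NwLb×2, Nwlb×2, nWLb×2, nWlb×2, nwLb×2, nwlb×2
NnWwLlBb gametes: NWLB×1, NWLb×1, NWlB×1, NWlb×1, NwLB×1, NwLb×1, NwlB×1, Nwlb×1, nWLB×1, nWLb×1, nWlB×1, nWlb×1, nwLB×1, nwLb×1, nwlB×1, nwlb×1
NnWwLlbb×NnWwLlBb grid (16·16=256): NNWWLLBb=2 NNWWLLbb=2 NNWWLlBb=4 NNWWLlbb=4 NNWWllBb=2 NNWWllbb=2 NNWwLLBb=4 NNWwLLbb=4 NNWwLlBb=8 NNWwLlbb=8 NNWwllBb=4 NNWwllbb=4 NNwwLLBb=2 NNwwLLbb=2 NNwwLlBb=4 NNwwLlbb=4 NNwwllBb=2 NNwwllbb=2 NnWWLLBb=4 NnWWLLbb=4 NnWWLlBb=8 NnWWLlbb=8 NnWWllBb=4 NnWWllbb=4 NnWwLLBb=8 NnWwLLbb=8 NnWwLlBb=16 NnWwLlbb=16 NnWwllBb=8 NnWwllbb=8 NnwwLLBb=4 NnwwLLbb=4 NnwwLlBb=8 NnwwLlbb=8 NnwwllBb=4 Nnwwllbb=4 nnWWLLBb=2 nnWWLLbb=2 nnWWLlBb=4 nnWWLlbb=4 nnWWllBb=2 nnWWllbb=2 nnWwLLBb=4 nnWwLLbb=4 nnWwLlBb=8 nnWwLlbb=8 nnWwllBb=4 nnWwllbb=4 nnwwLLBb=2 nnwwLLbb=2 nnwwLlBb=4 nnwwLlbb=4 nnwwllBb=2 nnwwllbb=2
NNWwLLbb hits 4/256; gcd=4; 4÷4/256÷4 = 1/64

P(NNWwLLbb) = 1/64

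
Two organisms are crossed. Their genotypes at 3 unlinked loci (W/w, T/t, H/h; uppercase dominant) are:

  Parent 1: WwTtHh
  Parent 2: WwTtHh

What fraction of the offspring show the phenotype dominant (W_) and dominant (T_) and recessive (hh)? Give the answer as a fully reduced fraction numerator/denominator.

P(W_ T_ hh) = 9/64

WwTtHh gametes: WTH×1, WTh×1, WtH×1, Wth×1, wTH×1, wTh×1, wtH×1, wth×1
WwTtHh gametes: WTH×1, WTh×1, WtH×1, Wth×1, wTH×1, wTh×1, wtH×1, wth×1
WwTtHh×WwTtHh grid (8·8=64): WWTTHH=1 WWTTHh=2 WWTThh=1 WWTtHH=2 WWTtHh=4 WWTthh=2 WWttHH=1 WWttHh=2 WWtthh=1 WwTTHH=2 WwTTHh=4 WwTThh=2 WwTtHH=4 WwTtHh=8 WwTthh=4 WwttHH=2 WwttHh=4 Wwtthh=2 wwTTHH=1 wwTTHh=2 wwTThh=1 wwTtHH=2 wwTtHh=4 wwTthh=2 wwttHH=1 wwttHh=2 wwtthh=1
W_ T_ hh hits 9/64; gcd=1; 9÷1/64÷1 = 9/64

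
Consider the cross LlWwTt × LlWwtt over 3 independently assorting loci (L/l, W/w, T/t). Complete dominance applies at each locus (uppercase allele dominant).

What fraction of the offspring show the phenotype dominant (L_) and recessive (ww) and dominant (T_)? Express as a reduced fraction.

P(L_ ww T_) = 3/32

LlWwTt gametes: LWT×1, LWt×1, LwT×1, Lwt×1, lWT×1, lWt×1, lwT×1, lwt×1
LlWwtt gametes: LWt×2, Lwt×2, lWt×2, lwt×2
LlWwTt×LlWwtt grid (8·8=64): LLWWTt=2 LLWWtt=2 LLWwTt=4 LLWwtt=4 LLwwTt=2 LLwwtt=2 LlWWTt=4 LlWWtt=4 LlWwTt=8 LlWwtt=8 LlwwTt=4 Llwwtt=4 llWWTt=2 llWWtt=2 llWwTt=4 llWwtt=4 llwwTt=2 llwwtt=2
L_ ww T_ hits 6/64; gcd=2; 6÷2/64÷2 = 3/32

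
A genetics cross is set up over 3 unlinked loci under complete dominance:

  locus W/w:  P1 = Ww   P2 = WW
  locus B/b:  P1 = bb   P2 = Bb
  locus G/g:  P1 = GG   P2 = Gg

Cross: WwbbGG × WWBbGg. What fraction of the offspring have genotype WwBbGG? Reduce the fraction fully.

P(WwBbGG) = 1/8

WwbbGG gametes: WbG×4, wbG×4
WWBbGg gametes: WBG×2, WBg×2, WbG×2, Wbg×2
WwbbGG×WWBbGg grid (8·8=64): WWBbGG=8 WWBbGg=8 WWbbGG=8 WWbbGg=8 WwBbGG=8 WwBbGg=8 WwbbGG=8 WwbbGg=8
WwBbGG hits 8/64; gcd=8; 8÷8/64÷8 = 1/8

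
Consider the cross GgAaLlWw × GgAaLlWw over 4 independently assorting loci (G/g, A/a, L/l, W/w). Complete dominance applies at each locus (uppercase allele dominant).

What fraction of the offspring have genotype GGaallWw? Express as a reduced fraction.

P(GGaallWw) = 1/128

GgAaLlWw gametes: GALW×1, GALw×1, GAlW×1, GAlw×1, GaLW×1, GaLw×1, GalW×1, Galw×1, gALW×1, gALw×1, gAlW×1, gAlw×1, gaLW×1, gaLw×1, galW×1, galw×1
GgAaLlWw gametes: GALW×1, GALw×1, GAlW×1, GAlw×1, GaLW×1, GaLw×1, GalW×1, Galw×1, gALW×1, gALw×1, gAlW×1, gAlw×1, gaLW×1, gaLw×1, galW×1, galw×1
GgAaLlWw×GgAaLlWw grid (16·16=256): GGAALLWW=1 GGAALLWw=2 GGAALLww=1 GGAALlWW=2 GGAALlWw=4 GGAALlww=2 GGAAllWW=1 GGAAllWw=2 GGAAllww=1 GGAaLLWW=2 GGAaLLWw=4 GGAaLLww=2 GGAaLlWW=4 GGAaLlWw=8 GGAaLlww=4 GGAallWW=2 GGAallWw=4 GGAallww=2 GGaaLLWW=1 GGaaLLWw=2 GGaaLLww=1 GGaaLlWW=2 GGaaLlWw=4 GGaaLlww=2 GGaallWW=1 GGaallWw=2 GGaallww=1 GgAALLWW=2 GgAALLWw=4 GgAALLww=2 GgAALlWW=4 GgAALlWw=8 GgAALlww=4 GgAAllWW=2 GgAAllWw=4 GgAAllww=2 GgAaLLWW=4 GgAaLLWw=8 GgAaLLww=4 GgAaLlWW=8 GgAaLlWw=16 GgAaLlww=8 GgAallWW=4 GgAallWw=8 GgAallww=4 GgaaLLWW=2 GgaaLLWw=4 GgaaLLww=2 GgaaLlWW=4 GgaaLlWw=8 GgaaLlww=4 GgaallWW=2 GgaallWw=4 Ggaallww=2 ggAALLWW=1 ggAALLWw=2 ggAALLww=1 ggAALlWW=2 ggAALlWw=4 ggAALlww=2 ggAAllWW=1 ggAAllWw=2 ggAAllww=1 ggAaLLWW=2 ggAaLLWw=4 ggAaLLww=2 ggAaLlWW=4 ggAaLlWw=8 ggAaLlww=4 ggAallWW=2 ggAallWw=4 ggAallww=2 ggaaLLWW=1 ggaaLLWw=2 ggaaLLww=1 ggaaLlWW=2 ggaaLlWw=4 ggaaLlww=2 ggaallWW=1 ggaallWw=2 ggaallww=1
GGaallWw hits 2/256; gcd=2; 2÷2/256÷2 = 1/128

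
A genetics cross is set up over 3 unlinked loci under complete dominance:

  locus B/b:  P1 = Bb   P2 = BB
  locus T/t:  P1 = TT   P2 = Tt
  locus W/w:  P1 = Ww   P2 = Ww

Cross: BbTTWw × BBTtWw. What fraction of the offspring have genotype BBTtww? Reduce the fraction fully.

P(BBTtww) = 1/16

BbTTWw gametes: BTW×2, BTw×2, bTW×2, bTw×2
BBTtWw gametes: BTW×2, BTw×2, BtW×2, Btw×2
BbTTWw×BBTtWw grid (8·8=64): BBTTWW=4 BBTTWw=8 BBTTww=4 BBTtWW=4 BBTtWw=8 BBTtww=4 BbTTWW=4 BbTTWw=8 BbTTww=4 BbTtWW=4 BbTtWw=8 BbTtww=4
BBTtww hits 4/64; gcd=4; 4÷4/64÷4 = 1/16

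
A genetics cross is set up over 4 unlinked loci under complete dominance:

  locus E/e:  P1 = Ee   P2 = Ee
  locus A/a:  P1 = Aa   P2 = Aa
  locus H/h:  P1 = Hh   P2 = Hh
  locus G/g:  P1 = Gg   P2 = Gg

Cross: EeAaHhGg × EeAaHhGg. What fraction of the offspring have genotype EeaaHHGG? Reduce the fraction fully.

P(EeaaHHGG) = 1/128

EeAaHhGg gametes: EAHG×1, EAHg×1, EAhG×1, EAhg×1, EaHG×1, EaHg×1, EahG×1, Eahg×1, eAHG×1, eAHg×1, eAhG×1, eAhg×1, eaHG×1, eaHg×1, eahG×1, eahg×1
EeAaHhGg gametes: EAHG×1, EAHg×1, EAhG×1, EAhg×1, EaHG×1, EaHg×1, EahG×1, Eahg×1, eAHG×1, eAHg×1, eAhG×1, eAhg×1, eaHG×1, eaHg×1, eahG×1, eahg×1
EeAaHhGg×EeAaHhGg grid (16·16=256): EEAAHHGG=1 EEAAHHGg=2 EEAAHHgg=1 EEAAHhGG=2 EEAAHhGg=4 EEAAHhgg=2 EEAAhhGG=1 EEAAhhGg=2 EEAAhhgg=1 EEAaHHGG=2 EEAaHHGg=4 EEAaHHgg=2 EEAaHhGG=4 EEAaHhGg=8 EEAaHhgg=4 EEAahhGG=2 EEAahhGg=4 EEAahhgg=2 EEaaHHGG=1 EEaaHHGg=2 EEaaHHgg=1 EEaaHhGG=2 EEaaHhGg=4 EEaaHhgg=2 EEaahhGG=1 EEaahhGg=2 EEaahhgg=1 EeAAHHGG=2 EeAAHHGg=4 EeAAHHgg=2 EeAAHhGG=4 EeAAHhGg=8 EeAAHhgg=4 EeAAhhGG=2 EeAAhhGg=4 EeAAhhgg=2 EeAaHHGG=4 EeAaHHGg=8 EeAaHHgg=4 EeAaHhGG=8 EeAaHhGg=16 EeAaHhgg=8 EeAahhGG=4 EeAahhGg=8 EeAahhgg=4 EeaaHHGG=2 EeaaHHGg=4 EeaaHHgg=2 EeaaHhGG=4 EeaaHhGg=8 EeaaHhgg=4 EeaahhGG=2 EeaahhGg=4 Eeaahhgg=2 eeAAHHGG=1 eeAAHHGg=2 eeAAHHgg=1 eeAAHhGG=2 eeAAHhGg=4 eeAAHhgg=2 eeAAhhGG=1 eeAAhhGg=2 eeAAhhgg=1 eeAaHHGG=2 eeAaHHGg=4 eeAaHHgg=2 eeAaHhGG=4 eeAaHhGg=8 eeAaHhgg=4 eeAahhGG=2 eeAahhGg=4 eeAahhgg=2 eeaaHHGG=1 eeaaHHGg=2 eeaaHHgg=1 eeaaHhGG=2 eeaaHhGg=4 eeaaHhgg=2 eeaahhGG=1 eeaahhGg=2 eeaahhgg=1
EeaaHHGG hits 2/256; gcd=2; 2÷2/256÷2 = 1/128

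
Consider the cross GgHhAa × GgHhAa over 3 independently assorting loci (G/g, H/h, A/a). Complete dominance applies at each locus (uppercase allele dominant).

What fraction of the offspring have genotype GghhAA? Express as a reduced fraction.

P(GghhAA) = 1/32

GgHhAa gametes: GHA×1, GHa×1, GhA×1, Gha×1, gHA×1, gHa×1, ghA×1, gha×1
GgHhAa gametes: GHA×1, GHa×1, GhA×1, Gha×1, gHA×1, gHa×1, ghA×1, gha×1
GgHhAa×GgHhAa grid (8·8=64): GGHHAA=1 GGHHAa=2 GGHHaa=1 GGHhAA=2 GGHhAa=4 GGHhaa=2 GGhhAA=1 GGhhAa=2 GGhhaa=1 GgHHAA=2 GgHHAa=4 GgHHaa=2 GgHhAA=4 GgHhAa=8 GgHhaa=4 GghhAA=2 GghhAa=4 Gghhaa=2 ggHHAA=1 ggHHAa=2 ggHHaa=1 ggHhAA=2 ggHhAa=4 ggHhaa=2 gghhAA=1 gghhAa=2 gghhaa=1
GghhAA hits 2/64; gcd=2; 2÷2/64÷2 = 1/32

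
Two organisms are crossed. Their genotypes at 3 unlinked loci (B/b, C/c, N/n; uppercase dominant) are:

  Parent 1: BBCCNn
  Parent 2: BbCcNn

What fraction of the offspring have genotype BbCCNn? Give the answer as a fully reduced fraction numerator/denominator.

BBCCNn gametes: BCN×4, BCn×4
BbCcNn gametes: BCN×1, BCn×1, BcN×1, Bcn×1, bCN×1, bCn×1, bcN×1, bcn×1
BBCCNn×BbCcNn grid (8·8=64): BBCCNN=4 BBCCNn=8 BBCCnn=4 BBCcNN=4 BBCcNn=8 BBCcnn=4 BbCCNN=4 BbCCNn=8 BbCCnn=4 BbCcNN=4 BbCcNn=8 BbCcnn=4
BbCCNn hits 8/64; gcd=8; 8÷8/64÷8 = 1/8

P(BbCCNn) = 1/8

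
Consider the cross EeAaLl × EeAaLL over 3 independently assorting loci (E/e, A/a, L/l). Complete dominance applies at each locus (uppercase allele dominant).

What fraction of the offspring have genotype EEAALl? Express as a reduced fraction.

P(EEAALl) = 1/32

EeAaLl gametes: EAL×1, EAl×1, EaL×1, Eal×1, eAL×1, eAl×1, eaL×1, eal×1
EeAaLL gametes: EAL×2, EaL×2, eAL×2, eaL×2
EeAaLl×EeAaLL grid (8·8=64): EEAALL=2 EEAALl=2 EEAaLL=4 EEAaLl=4 EEaaLL=2 EEaaLl=2 EeAALL=4 EeAALl=4 EeAaLL=8 EeAaLl=8 EeaaLL=4 EeaaLl=4 eeAALL=2 eeAALl=2 eeAaLL=4 eeAaLl=4 eeaaLL=2 eeaaLl=2
EEAALl hits 2/64; gcd=2; 2÷2/64÷2 = 1/32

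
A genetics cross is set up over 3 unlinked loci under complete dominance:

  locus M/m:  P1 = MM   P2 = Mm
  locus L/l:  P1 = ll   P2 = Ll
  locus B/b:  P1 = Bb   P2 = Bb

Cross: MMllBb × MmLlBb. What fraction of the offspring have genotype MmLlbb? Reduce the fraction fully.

MMllBb gametes: MlB×4, Mlb×4
MmLlBb gametes: MLB×1, MLb×1, MlB×1, Mlb×1, mLB×1, mLb×1, mlB×1, mlb×1
MMllBb×MmLlBb grid (8·8=64): MMLlBB=4 MMLlBb=8 MMLlbb=4 MMllBB=4 MMllBb=8 MMllbb=4 MmLlBB=4 MmLlBb=8 MmLlbb=4 MmllBB=4 MmllBb=8 Mmllbb=4
MmLlbb hits 4/64; gcd=4; 4÷4/64÷4 = 1/16

P(MmLlbb) = 1/16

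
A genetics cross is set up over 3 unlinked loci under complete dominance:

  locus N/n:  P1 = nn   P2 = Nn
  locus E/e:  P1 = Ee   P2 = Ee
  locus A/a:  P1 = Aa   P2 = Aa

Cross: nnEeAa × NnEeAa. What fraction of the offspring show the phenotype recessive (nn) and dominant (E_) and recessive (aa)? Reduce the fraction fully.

nnEeAa gametes: nEA×2, nEa×2, neA×2, nea×2
NnEeAa gametes: NEA×1, NEa×1, NeA×1, Nea×1, nEA×1, nEa×1, neA×1, nea×1
nnEeAa×NnEeAa grid (8·8=64): NnEEAA=2 NnEEAa=4 NnEEaa=2 NnEeAA=4 NnEeAa=8 NnEeaa=4 NneeAA=2 NneeAa=4 Nneeaa=2 nnEEAA=2 nnEEAa=4 nnEEaa=2 nnEeAA=4 nnEeAa=8 nnEeaa=4 nneeAA=2 nneeAa=4 nneeaa=2
nn E_ aa hits 6/64; gcd=2; 6÷2/64÷2 = 3/32

P(nn E_ aa) = 3/32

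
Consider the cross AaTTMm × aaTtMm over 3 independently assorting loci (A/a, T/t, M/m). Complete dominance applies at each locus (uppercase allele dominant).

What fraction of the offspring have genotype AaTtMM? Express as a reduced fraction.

AaTTMm gametes: ATM×2, ATm×2, aTM×2, aTm×2
aaTtMm gametes: aTM×2, aTm×2, atM×2, atm×2
AaTTMm×aaTtMm grid (8·8=64): AaTTMM=4 AaTTMm=8 AaTTmm=4 AaTtMM=4 AaTtMm=8 AaTtmm=4 aaTTMM=4 aaTTMm=8 aaTTmm=4 aaTtMM=4 aaTtMm=8 aaTtmm=4
AaTtMM hits 4/64; gcd=4; 4÷4/64÷4 = 1/16

P(AaTtMM) = 1/16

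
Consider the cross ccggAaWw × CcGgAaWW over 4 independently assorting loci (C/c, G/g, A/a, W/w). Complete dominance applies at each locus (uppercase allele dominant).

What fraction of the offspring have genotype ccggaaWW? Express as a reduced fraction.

ccggAaWw gametes: cgAW×4, cgAw×4, cgaW×4, cgaw×4
CcGgAaWW gametes: CGAW×2, CGaW×2, CgAW×2, CgaW×2, cGAW×2, cGaW×2, cgAW×2, cgaW×2
ccggAaWw×CcGgAaWW grid (16·16=256): CcGgAAWW=8 CcGgAAWw=8 CcGgAaWW=16 CcGgAaWw=16 CcGgaaWW=8 CcGgaaWw=8 CcggAAWW=8 CcggAAWw=8 CcggAaWW=16 CcggAaWw=16 CcggaaWW=8 CcggaaWw=8 ccGgAAWW=8 ccGgAAWw=8 ccGgAaWW=16 ccGgAaWw=16 ccGgaaWW=8 ccGgaaWw=8 ccggAAWW=8 ccggAAWw=8 ccggAaWW=16 ccggAaWw=16 ccggaaWW=8 ccggaaWw=8
ccggaaWW hits 8/256; gcd=8; 8÷8/256÷8 = 1/32

P(ccggaaWW) = 1/32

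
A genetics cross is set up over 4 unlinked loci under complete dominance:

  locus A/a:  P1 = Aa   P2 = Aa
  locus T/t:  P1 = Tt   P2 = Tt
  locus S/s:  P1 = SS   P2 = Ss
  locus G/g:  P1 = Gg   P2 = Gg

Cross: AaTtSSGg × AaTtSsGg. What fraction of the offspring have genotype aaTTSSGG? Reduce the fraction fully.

AaTtSSGg gametes: ATSG×2, ATSg×2, AtSG×2, AtSg×2, aTSG×2, aTSg×2, atSG×2, atSg×2
AaTtSsGg gametes: ATSG×1, ATSg×1, ATsG×1, ATsg×1, AtSG×1, AtSg×1, AtsG×1, Atsg×1, aTSG×1, aTSg×1, aTsG×1, aTsg×1, atSG×1, atSg×1, atsG×1, atsg×1
AaTtSSGg×AaTtSsGg grid (16·16=256): AATTSSGG=2 AATTSSGg=4 AATTSSgg=2 AATTSsGG=2 AATTSsGg=4 AATTSsgg=2 AATtSSGG=4 AATtSSGg=8 AATtSSgg=4 AATtSsGG=4 AATtSsGg=8 AATtSsgg=4 AAttSSGG=2 AAttSSGg=4 AAttSSgg=2 AAttSsGG=2 AAttSsGg=4 AAttSsgg=2 AaTTSSGG=4 AaTTSSGg=8 AaTTSSgg=4 AaTTSsGG=4 AaTTSsGg=8 AaTTSsgg=4 AaTtSSGG=8 AaTtSSGg=16 AaTtSSgg=8 AaTtSsGG=8 AaTtSsGg=16 AaTtSsgg=8 AattSSGG=4 AattSSGg=8 AattSSgg=4 AattSsGG=4 AattSsGg=8 AattSsgg=4 aaTTSSGG=2 aaTTSSGg=4 aaTTSSgg=2 aaTTSsGG=2 aaTTSsGg=4 aaTTSsgg=2 aaTtSSGG=4 aaTtSSGg=8 aaTtSSgg=4 aaTtSsGG=4 aaTtSsGg=8 aaTtSsgg=4 aattSSGG=2 aattSSGg=4 aattSSgg=2 aattSsGG=2 aattSsGg=4 aattSsgg=2
aaTTSSGG hits 2/256; gcd=2; 2÷2/256÷2 = 1/128

P(aaTTSSGG) = 1/128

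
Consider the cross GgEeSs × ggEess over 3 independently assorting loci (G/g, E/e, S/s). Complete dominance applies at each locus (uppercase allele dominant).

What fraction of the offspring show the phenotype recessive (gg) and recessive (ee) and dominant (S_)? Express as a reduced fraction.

P(gg ee S_) = 1/16

GgEeSs gametes: GES×1, GEs×1, GeS×1, Ges×1, gES×1, gEs×1, geS×1, ges×1
ggEess gametes: gEs×4, ges×4
GgEeSs×ggEess grid (8·8=64): GgEESs=4 GgEEss=4 GgEeSs=8 GgEess=8 GgeeSs=4 Ggeess=4 ggEESs=4 ggEEss=4 ggEeSs=8 ggEess=8 ggeeSs=4 ggeess=4
gg ee S_ hits 4/64; gcd=4; 4÷4/64÷4 = 1/16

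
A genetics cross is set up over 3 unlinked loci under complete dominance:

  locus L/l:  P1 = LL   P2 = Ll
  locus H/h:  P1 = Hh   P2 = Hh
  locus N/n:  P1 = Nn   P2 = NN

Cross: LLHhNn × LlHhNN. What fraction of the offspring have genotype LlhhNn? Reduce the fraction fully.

LLHhNn gametes: LHN×2, LHn×2, LhN×2, Lhn×2
LlHhNN gametes: LHN×2, LhN×2, lHN×2, lhN×2
LLHhNn×LlHhNN grid (8·8=64): LLHHNN=4 LLHHNn=4 LLHhNN=8 LLHhNn=8 LLhhNN=4 LLhhNn=4 LlHHNN=4 LlHHNn=4 LlHhNN=8 LlHhNn=8 LlhhNN=4 LlhhNn=4
LlhhNn hits 4/64; gcd=4; 4÷4/64÷4 = 1/16

P(LlhhNn) = 1/16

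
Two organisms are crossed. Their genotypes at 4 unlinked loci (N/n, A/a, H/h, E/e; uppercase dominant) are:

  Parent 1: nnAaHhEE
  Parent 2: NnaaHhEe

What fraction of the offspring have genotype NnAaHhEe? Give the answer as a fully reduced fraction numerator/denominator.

P(NnAaHhEe) = 1/16

nnAaHhEE gametes: nAHE×4, nAhE×4, naHE×4, nahE×4
NnaaHhEe gametes: NaHE×2, NaHe×2, NahE×2, Nahe×2, naHE×2, naHe×2, nahE×2, nahe×2
nnAaHhEE×NnaaHhEe grid (16·16=256): NnAaHHEE=8 NnAaHHEe=8 NnAaHhEE=16 NnAaHhEe=16 NnAahhEE=8 NnAahhEe=8 NnaaHHEE=8 NnaaHHEe=8 NnaaHhEE=16 NnaaHhEe=16 NnaahhEE=8 NnaahhEe=8 nnAaHHEE=8 nnAaHHEe=8 nnAaHhEE=16 nnAaHhEe=16 nnAahhEE=8 nnAahhEe=8 nnaaHHEE=8 nnaaHHEe=8 nnaaHhEE=16 nnaaHhEe=16 nnaahhEE=8 nnaahhEe=8
NnAaHhEe hits 16/256; gcd=16; 16÷16/256÷16 = 1/16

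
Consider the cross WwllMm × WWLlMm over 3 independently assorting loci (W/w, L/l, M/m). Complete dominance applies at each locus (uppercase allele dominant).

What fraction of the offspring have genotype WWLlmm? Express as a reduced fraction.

WwllMm gametes: WlM×2, Wlm×2, wlM×2, wlm×2
WWLlMm gametes: WLM×2, WLm×2, WlM×2, Wlm×2
WwllMm×WWLlMm grid (8·8=64): WWLlMM=4 WWLlMm=8 WWLlmm=4 WWllMM=4 WWllMm=8 WWllmm=4 WwLlMM=4 WwLlMm=8 WwLlmm=4 WwllMM=4 WwllMm=8 Wwllmm=4
WWLlmm hits 4/64; gcd=4; 4÷4/64÷4 = 1/16

P(WWLlmm) = 1/16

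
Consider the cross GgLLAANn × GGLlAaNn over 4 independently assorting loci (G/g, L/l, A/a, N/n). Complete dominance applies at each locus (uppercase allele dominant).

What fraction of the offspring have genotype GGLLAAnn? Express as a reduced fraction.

P(GGLLAAnn) = 1/32

GgLLAANn gametes: GLAN×4, GLAn×4, gLAN×4, gLAn×4
GGLlAaNn gametes: GLAN×2, GLAn×2, GLaN×2, GLan×2, GlAN×2, GlAn×2, GlaN×2, Glan×2
GgLLAANn×GGLlAaNn grid (16·16=256): GGLLAANN=8 GGLLAANn=16 GGLLAAnn=8 GGLLAaNN=8 GGLLAaNn=16 GGLLAann=8 GGLlAANN=8 GGLlAANn=16 GGLlAAnn=8 GGLlAaNN=8 GGLlAaNn=16 GGLlAann=8 GgLLAANN=8 GgLLAANn=16 GgLLAAnn=8 GgLLAaNN=8 GgLLAaNn=16 GgLLAann=8 GgLlAANN=8 GgLlAANn=16 GgLlAAnn=8 GgLlAaNN=8 GgLlAaNn=16 GgLlAann=8
GGLLAAnn hits 8/256; gcd=8; 8÷8/256÷8 = 1/32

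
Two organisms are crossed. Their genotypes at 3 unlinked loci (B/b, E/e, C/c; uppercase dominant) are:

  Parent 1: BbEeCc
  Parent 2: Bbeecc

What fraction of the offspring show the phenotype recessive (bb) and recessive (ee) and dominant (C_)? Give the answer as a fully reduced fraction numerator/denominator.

BbEeCc gametes: BEC×1, BEc×1, BeC×1, Bec×1, bEC×1, bEc×1, beC×1, bec×1
Bbeecc gametes: Bec×4, bec×4
BbEeCc×Bbeecc grid (8·8=64): BBEeCc=4 BBEecc=4 BBeeCc=4 BBeecc=4 BbEeCc=8 BbEecc=8 BbeeCc=8 Bbeecc=8 bbEeCc=4 bbEecc=4 bbeeCc=4 bbeecc=4
bb ee C_ hits 4/64; gcd=4; 4÷4/64÷4 = 1/16

P(bb ee C_) = 1/16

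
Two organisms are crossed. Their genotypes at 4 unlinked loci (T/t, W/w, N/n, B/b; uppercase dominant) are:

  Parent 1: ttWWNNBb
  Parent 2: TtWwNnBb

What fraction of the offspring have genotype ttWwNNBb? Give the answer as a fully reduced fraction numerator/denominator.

ttWWNNBb gametes: tWNB×8, tWNb×8
TtWwNnBb gametes: TWNB×1, TWNb×1, TWnB×1, TWnb×1, TwNB×1, TwNb×1, TwnB×1, Twnb×1, tWNB×1, tWNb×1, tWnB×1, tWnb×1, twNB×1, twNb×1, twnB×1, twnb×1
ttWWNNBb×TtWwNnBb grid (16·16=256): TtWWNNBB=8 TtWWNNBb=16 TtWWNNbb=8 TtWWNnBB=8 TtWWNnBb=16 TtWWNnbb=8 TtWwNNBB=8 TtWwNNBb=16 TtWwNNbb=8 TtWwNnBB=8 TtWwNnBb=16 TtWwNnbb=8 ttWWNNBB=8 ttWWNNBb=16 ttWWNNbb=8 ttWWNnBB=8 ttWWNnBb=16 ttWWNnbb=8 ttWwNNBB=8 ttWwNNBb=16 ttWwNNbb=8 ttWwNnBB=8 ttWwNnBb=16 ttWwNnbb=8
ttWwNNBb hits 16/256; gcd=16; 16÷16/256÷16 = 1/16

P(ttWwNNBb) = 1/16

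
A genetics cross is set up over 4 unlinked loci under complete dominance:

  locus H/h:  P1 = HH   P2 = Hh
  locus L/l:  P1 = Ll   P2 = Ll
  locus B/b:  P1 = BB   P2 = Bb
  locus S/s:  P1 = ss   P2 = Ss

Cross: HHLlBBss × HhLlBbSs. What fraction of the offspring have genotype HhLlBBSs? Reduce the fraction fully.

HHLlBBss gametes: HLBs×8, HlBs×8
HhLlBbSs gametes: HLBS×1, HLBs×1, HLbS×1, HLbs×1, HlBS×1, HlBs×1, HlbS×1, Hlbs×1, hLBS×1, hLBs×1, hLbS×1, hLbs×1, hlBS×1, hlBs×1, hlbS×1, hlbs×1
HHLlBBss×HhLlBbSs grid (16·16=256): HHLLBBSs=8 HHLLBBss=8 HHLLBbSs=8 HHLLBbss=8 HHLlBBSs=16 HHLlBBss=16 HHLlBbSs=16 HHLlBbss=16 HHllBBSs=8 HHllBBss=8 HHllBbSs=8 HHllBbss=8 HhLLBBSs=8 HhLLBBss=8 HhLLBbSs=8 HhLLBbss=8 HhLlBBSs=16 HhLlBBss=16 HhLlBbSs=16 HhLlBbss=16 HhllBBSs=8 HhllBBss=8 HhllBbSs=8 HhllBbss=8
HhLlBBSs hits 16/256; gcd=16; 16÷16/256÷16 = 1/16

P(HhLlBBSs) = 1/16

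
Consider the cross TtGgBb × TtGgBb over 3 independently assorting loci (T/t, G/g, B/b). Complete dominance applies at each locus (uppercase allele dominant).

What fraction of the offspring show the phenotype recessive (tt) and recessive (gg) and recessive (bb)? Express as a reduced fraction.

P(tt gg bb) = 1/64

TtGgBb gametes: TGB×1, TGb×1, TgB×1, Tgb×1, tGB×1, tGb×1, tgB×1, tgb×1
TtGgBb gametes: TGB×1, TGb×1, TgB×1, Tgb×1, tGB×1, tGb×1, tgB×1, tgb×1
TtGgBb×TtGgBb grid (8·8=64): TTGGBB=1 TTGGBb=2 TTGGbb=1 TTGgBB=2 TTGgBb=4 TTGgbb=2 TTggBB=1 TTggBb=2 TTggbb=1 TtGGBB=2 TtGGBb=4 TtGGbb=2 TtGgBB=4 TtGgBb=8 TtGgbb=4 TtggBB=2 TtggBb=4 Ttggbb=2 ttGGBB=1 ttGGBb=2 ttGGbb=1 ttGgBB=2 ttGgBb=4 ttGgbb=2 ttggBB=1 ttggBb=2 ttggbb=1
tt gg bb hits 1/64; gcd=1; 1÷1/64÷1 = 1/64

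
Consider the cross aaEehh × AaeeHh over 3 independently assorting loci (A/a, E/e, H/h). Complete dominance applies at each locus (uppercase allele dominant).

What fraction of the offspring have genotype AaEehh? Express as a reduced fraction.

P(AaEehh) = 1/8

aaEehh gametes: aEh×4, aeh×4
AaeeHh gametes: AeH×2, Aeh×2, aeH×2, aeh×2
aaEehh×AaeeHh grid (8·8=64): AaEeHh=8 AaEehh=8 AaeeHh=8 Aaeehh=8 aaEeHh=8 aaEehh=8 aaeeHh=8 aaeehh=8
AaEehh hits 8/64; gcd=8; 8÷8/64÷8 = 1/8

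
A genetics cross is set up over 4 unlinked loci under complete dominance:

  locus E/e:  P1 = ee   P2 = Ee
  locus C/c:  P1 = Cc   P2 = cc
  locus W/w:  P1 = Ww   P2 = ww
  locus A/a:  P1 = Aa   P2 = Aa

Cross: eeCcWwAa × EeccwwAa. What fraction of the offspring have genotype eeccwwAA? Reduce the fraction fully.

eeCcWwAa gametes: eCWA×2, eCWa×2, eCwA×2, eCwa×2, ecWA×2, ecWa×2, ecwA×2, ecwa×2
EeccwwAa gametes: EcwA×4, Ecwa×4, ecwA×4, ecwa×4
eeCcWwAa×EeccwwAa grid (16·16=256): EeCcWwAA=8 EeCcWwAa=16 EeCcWwaa=8 EeCcwwAA=8 EeCcwwAa=16 EeCcwwaa=8 EeccWwAA=8 EeccWwAa=16 EeccWwaa=8 EeccwwAA=8 EeccwwAa=16 Eeccwwaa=8 eeCcWwAA=8 eeCcWwAa=16 eeCcWwaa=8 eeCcwwAA=8 eeCcwwAa=16 eeCcwwaa=8 eeccWwAA=8 eeccWwAa=16 eeccWwaa=8 eeccwwAA=8 eeccwwAa=16 eeccwwaa=8
eeccwwAA hits 8/256; gcd=8; 8÷8/256÷8 = 1/32

P(eeccwwAA) = 1/32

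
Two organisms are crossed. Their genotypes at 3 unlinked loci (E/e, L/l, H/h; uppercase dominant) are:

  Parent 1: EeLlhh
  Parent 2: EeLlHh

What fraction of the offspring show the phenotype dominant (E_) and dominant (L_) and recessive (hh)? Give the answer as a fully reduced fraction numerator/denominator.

EeLlhh gametes: ELh×2, Elh×2, eLh×2, elh×2
EeLlHh gametes: ELH×1, ELh×1, ElH×1, Elh×1, eLH×1, eLh×1, elH×1, elh×1
EeLlhh×EeLlHh grid (8·8=64): EELLHh=2 EELLhh=2 EELlHh=4 EELlhh=4 EEllHh=2 EEllhh=2 EeLLHh=4 EeLLhh=4 EeLlHh=8 EeLlhh=8 EellHh=4 Eellhh=4 eeLLHh=2 eeLLhh=2 eeLlHh=4 eeLlhh=4 eellHh=2 eellhh=2
E_ L_ hh hits 18/64; gcd=2; 18÷2/64÷2 = 9/32

P(E_ L_ hh) = 9/32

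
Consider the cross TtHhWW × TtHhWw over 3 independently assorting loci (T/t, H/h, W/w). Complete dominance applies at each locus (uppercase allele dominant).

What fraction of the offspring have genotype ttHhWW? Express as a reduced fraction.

TtHhWW gametes: THW×2, ThW×2, tHW×2, thW×2
TtHhWw gametes: THW×1, THw×1, ThW×1, Thw×1, tHW×1, tHw×1, thW×1, thw×1
TtHhWW×TtHhWw grid (8·8=64): TTHHWW=2 TTHHWw=2 TTHhWW=4 TTHhWw=4 TThhWW=2 TThhWw=2 TtHHWW=4 TtHHWw=4 TtHhWW=8 TtHhWw=8 TthhWW=4 TthhWw=4 ttHHWW=2 ttHHWw=2 ttHhWW=4 ttHhWw=4 tthhWW=2 tthhWw=2
ttHhWW hits 4/64; gcd=4; 4÷4/64÷4 = 1/16

P(ttHhWW) = 1/16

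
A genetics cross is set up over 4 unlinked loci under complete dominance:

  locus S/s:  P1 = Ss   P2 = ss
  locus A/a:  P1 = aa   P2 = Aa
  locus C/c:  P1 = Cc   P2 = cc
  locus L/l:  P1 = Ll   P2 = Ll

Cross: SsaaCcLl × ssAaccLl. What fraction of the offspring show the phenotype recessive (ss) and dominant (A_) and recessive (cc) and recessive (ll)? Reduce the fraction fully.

SsaaCcLl gametes: SaCL×2, SaCl×2, SacL×2, Sacl×2, saCL×2, saCl×2, sacL×2, sacl×2
ssAaccLl gametes: sAcL×4, sAcl×4, sacL×4, sacl×4
SsaaCcLl×ssAaccLl grid (16·16=256): SsAaCcLL=8 SsAaCcLl=16 SsAaCcll=8 SsAaccLL=8 SsAaccLl=16 SsAaccll=8 SsaaCcLL=8 SsaaCcLl=16 SsaaCcll=8 SsaaccLL=8 SsaaccLl=16 Ssaaccll=8 ssAaCcLL=8 ssAaCcLl=16 ssAaCcll=8 ssAaccLL=8 ssAaccLl=16 ssAaccll=8 ssaaCcLL=8 ssaaCcLl=16 ssaaCcll=8 ssaaccLL=8 ssaaccLl=16 ssaaccll=8
ss A_ cc ll hits 8/256; gcd=8; 8÷8/256÷8 = 1/32

P(ss A_ cc ll) = 1/32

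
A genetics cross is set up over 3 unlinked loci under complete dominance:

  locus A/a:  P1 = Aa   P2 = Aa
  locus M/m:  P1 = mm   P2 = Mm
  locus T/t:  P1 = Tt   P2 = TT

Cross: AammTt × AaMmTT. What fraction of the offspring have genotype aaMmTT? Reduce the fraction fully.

AammTt gametes: AmT×2, Amt×2, amT×2, amt×2
AaMmTT gametes: AMT×2, AmT×2, aMT×2, amT×2
AammTt×AaMmTT grid (8·8=64): AAMmTT=4 AAMmTt=4 AAmmTT=4 AAmmTt=4 AaMmTT=8 AaMmTt=8 AammTT=8 AammTt=8 aaMmTT=4 aaMmTt=4 aammTT=4 aammTt=4
aaMmTT hits 4/64; gcd=4; 4÷4/64÷4 = 1/16

P(aaMmTT) = 1/16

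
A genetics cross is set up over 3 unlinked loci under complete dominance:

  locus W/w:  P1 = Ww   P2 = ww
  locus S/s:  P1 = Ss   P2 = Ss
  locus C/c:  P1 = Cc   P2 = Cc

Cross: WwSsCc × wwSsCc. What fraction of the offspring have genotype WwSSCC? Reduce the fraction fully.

P(WwSSCC) = 1/32

WwSsCc gametes: WSC×1, WSc×1, WsC×1, Wsc×1, wSC×1, wSc×1, wsC×1, wsc×1
wwSsCc gametes: wSC×2, wSc×2, wsC×2, wsc×2
WwSsCc×wwSsCc grid (8·8=64): WwSSCC=2 WwSSCc=4 WwSScc=2 WwSsCC=4 WwSsCc=8 WwSscc=4 WwssCC=2 WwssCc=4 Wwsscc=2 wwSSCC=2 wwSSCc=4 wwSScc=2 wwSsCC=4 wwSsCc=8 wwSscc=4 wwssCC=2 wwssCc=4 wwsscc=2
WwSSCC hits 2/64; gcd=2; 2÷2/64÷2 = 1/32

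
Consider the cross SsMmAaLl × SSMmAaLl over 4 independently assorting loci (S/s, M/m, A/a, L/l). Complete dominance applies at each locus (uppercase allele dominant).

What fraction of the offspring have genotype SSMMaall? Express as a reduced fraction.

P(SSMMaall) = 1/128

SsMmAaLl gametes: SMAL×1, SMAl×1, SMaL×1, SMal×1, SmAL×1, SmAl×1, SmaL×1, Smal×1, sMAL×1, sMAl×1, sMaL×1, sMal×1, smAL×1, smAl×1, smaL×1, smal×1
SSMmAaLl gametes: SMAL×2, SMAl×2, SMaL×2, SMal×2, SmAL×2, SmAl×2, SmaL×2, Smal×2
SsMmAaLl×SSMmAaLl grid (16·16=256): SSMMAALL=2 SSMMAALl=4 SSMMAAll=2 SSMMAaLL=4 SSMMAaLl=8 SSMMAall=4 SSMMaaLL=2 SSMMaaLl=4 SSMMaall=2 SSMmAALL=4 SSMmAALl=8 SSMmAAll=4 SSMmAaLL=8 SSMmAaLl=16 SSMmAall=8 SSMmaaLL=4 SSMmaaLl=8 SSMmaall=4 SSmmAALL=2 SSmmAALl=4 SSmmAAll=2 SSmmAaLL=4 SSmmAaLl=8 SSmmAall=4 SSmmaaLL=2 SSmmaaLl=4 SSmmaall=2 SsMMAALL=2 SsMMAALl=4 SsMMAAll=2 SsMMAaLL=4 SsMMAaLl=8 SsMMAall=4 SsMMaaLL=2 SsMMaaLl=4 SsMMaall=2 SsMmAALL=4 SsMmAALl=8 SsMmAAll=4 SsMmAaLL=8 SsMmAaLl=16 SsMmAall=8 SsMmaaLL=4 SsMmaaLl=8 SsMmaall=4 SsmmAALL=2 SsmmAALl=4 SsmmAAll=2 SsmmAaLL=4 SsmmAaLl=8 SsmmAall=4 SsmmaaLL=2 SsmmaaLl=4 Ssmmaall=2
SSMMaall hits 2/256; gcd=2; 2÷2/256÷2 = 1/128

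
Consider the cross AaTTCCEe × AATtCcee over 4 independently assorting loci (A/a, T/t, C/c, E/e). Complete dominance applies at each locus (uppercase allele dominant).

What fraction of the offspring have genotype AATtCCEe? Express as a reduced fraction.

AaTTCCEe gametes: ATCE×4, ATCe×4, aTCE×4, aTCe×4
AATtCcee gametes: ATCe×4, ATce×4, AtCe×4, Atce×4
AaTTCCEe×AATtCcee grid (16·16=256): AATTCCEe=16 AATTCCee=16 AATTCcEe=16 AATTCcee=16 AATtCCEe=16 AATtCCee=16 AATtCcEe=16 AATtCcee=16 AaTTCCEe=16 AaTTCCee=16 AaTTCcEe=16 AaTTCcee=16 AaTtCCEe=16 AaTtCCee=16 AaTtCcEe=16 AaTtCcee=16
AATtCCEe hits 16/256; gcd=16; 16÷16/256÷16 = 1/16

P(AATtCCEe) = 1/16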